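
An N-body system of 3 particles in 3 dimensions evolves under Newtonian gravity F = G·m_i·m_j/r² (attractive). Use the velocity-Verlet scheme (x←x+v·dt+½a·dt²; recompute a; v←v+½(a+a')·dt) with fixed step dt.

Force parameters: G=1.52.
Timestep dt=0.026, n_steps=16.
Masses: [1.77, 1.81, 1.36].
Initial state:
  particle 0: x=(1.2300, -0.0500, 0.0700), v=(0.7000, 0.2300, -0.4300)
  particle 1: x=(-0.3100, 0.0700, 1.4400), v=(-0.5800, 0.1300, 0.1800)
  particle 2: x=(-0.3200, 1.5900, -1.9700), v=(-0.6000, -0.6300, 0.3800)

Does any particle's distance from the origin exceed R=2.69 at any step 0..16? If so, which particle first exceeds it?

no

step 0: x0=(1.2300, -0.0500, 0.0700) x1=(-0.3100, 0.0700, 1.4400) x2=(-0.3200, 1.5900, -1.9700)
step 1: x0=(1.2480, -0.0440, 0.0589) x1=(-0.3249, 0.0734, 1.4445) x2=(-0.3355, 1.5735, -1.9600)
step 2: x0=(1.2656, -0.0378, 0.0480) x1=(-0.3395, 0.0768, 1.4486) x2=(-0.3510, 1.5569, -1.9497)
step 3: x0=(1.2828, -0.0316, 0.0373) x1=(-0.3538, 0.0802, 1.4524) x2=(-0.3663, 1.5401, -1.9392)
step 4: x0=(1.2996, -0.0252, 0.0267) x1=(-0.3679, 0.0837, 1.4558) x2=(-0.3816, 1.5232, -1.9284)
step 5: x0=(1.3161, -0.0188, 0.0162) x1=(-0.3816, 0.0871, 1.4589) x2=(-0.3967, 1.5061, -1.9174)
step 6: x0=(1.3322, -0.0123, 0.0060) x1=(-0.3951, 0.0906, 1.4617) x2=(-0.4117, 1.4889, -1.9061)
step 7: x0=(1.3479, -0.0056, -0.0042) x1=(-0.4082, 0.0941, 1.4641) x2=(-0.4266, 1.4715, -1.8946)
step 8: x0=(1.3632, 0.0011, -0.0142) x1=(-0.4212, 0.0977, 1.4662) x2=(-0.4413, 1.4539, -1.8828)
step 9: x0=(1.3782, 0.0079, -0.0241) x1=(-0.4338, 0.1012, 1.4680) x2=(-0.4560, 1.4362, -1.8707)
step 10: x0=(1.3928, 0.0148, -0.0339) x1=(-0.4462, 0.1048, 1.4695) x2=(-0.4705, 1.4183, -1.8584)
step 11: x0=(1.4071, 0.0218, -0.0436) x1=(-0.4584, 0.1085, 1.4706) x2=(-0.4848, 1.4003, -1.8458)
step 12: x0=(1.4210, 0.0289, -0.0532) x1=(-0.4703, 0.1121, 1.4715) x2=(-0.4991, 1.3821, -1.8329)
step 13: x0=(1.4346, 0.0360, -0.0627) x1=(-0.4820, 0.1158, 1.4721) x2=(-0.5132, 1.3638, -1.8198)
step 14: x0=(1.4478, 0.0433, -0.0721) x1=(-0.4934, 0.1195, 1.4724) x2=(-0.5271, 1.3453, -1.8064)
step 15: x0=(1.4607, 0.0506, -0.0813) x1=(-0.5046, 0.1232, 1.4724) x2=(-0.5410, 1.3267, -1.7928)
step 16: x0=(1.4732, 0.0580, -0.0905) x1=(-0.5156, 0.1270, 1.4721) x2=(-0.5546, 1.3080, -1.7788)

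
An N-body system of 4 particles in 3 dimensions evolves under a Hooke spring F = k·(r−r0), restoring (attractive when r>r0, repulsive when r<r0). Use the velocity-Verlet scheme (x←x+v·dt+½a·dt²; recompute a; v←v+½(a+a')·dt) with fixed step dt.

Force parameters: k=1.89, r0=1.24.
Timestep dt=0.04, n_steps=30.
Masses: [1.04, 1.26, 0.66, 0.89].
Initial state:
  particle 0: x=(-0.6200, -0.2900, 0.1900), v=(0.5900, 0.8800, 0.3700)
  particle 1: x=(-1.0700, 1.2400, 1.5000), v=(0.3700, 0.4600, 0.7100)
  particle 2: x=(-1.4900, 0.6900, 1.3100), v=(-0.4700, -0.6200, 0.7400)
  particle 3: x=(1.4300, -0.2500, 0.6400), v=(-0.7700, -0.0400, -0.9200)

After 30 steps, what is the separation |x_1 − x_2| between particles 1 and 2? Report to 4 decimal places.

1.6310

step 0: x0=(-0.6200, -0.2900, 0.1900) x1=(-1.0700, 1.2400, 1.5000) x2=(-1.4900, 0.6900, 1.3100) x3=(1.4300, -0.2500, 0.6400)
step 1: x0=(-0.5958, -0.2535, 0.2063) x1=(-1.0528, 1.2571, 1.5273) x2=(-1.5049, 0.6623, 1.3376) x3=(1.3923, -0.2492, 0.6044)
step 2: x0=(-0.5706, -0.2145, 0.2255) x1=(-1.0311, 1.2715, 1.5524) x2=(-1.5119, 0.6294, 1.3613) x3=(1.3411, -0.2435, 0.5717)
step 3: x0=(-0.5447, -0.1732, 0.2474) x1=(-1.0051, 1.2831, 1.5750) x2=(-1.5110, 0.5914, 1.3809) x3=(1.2770, -0.2329, 0.5421)
step 4: x0=(-0.5183, -0.1297, 0.2720) x1=(-0.9749, 1.2920, 1.5952) x2=(-1.5024, 0.5491, 1.3966) x3=(1.2009, -0.2177, 0.5159)
step 5: x0=(-0.4916, -0.0842, 0.2990) x1=(-0.9410, 1.2981, 1.6128) x2=(-1.4863, 0.5028, 1.4083) x3=(1.1136, -0.1980, 0.4932)
step 6: x0=(-0.4650, -0.0369, 0.3283) x1=(-0.9036, 1.3015, 1.6280) x2=(-1.4631, 0.4532, 1.4163) x3=(1.0161, -0.1740, 0.4742)
step 7: x0=(-0.4387, 0.0119, 0.3597) x1=(-0.8631, 1.3023, 1.6406) x2=(-1.4333, 0.4008, 1.4207) x3=(0.9097, -0.1461, 0.4590)
step 8: x0=(-0.4129, 0.0622, 0.3929) x1=(-0.8199, 1.3005, 1.6509) x2=(-1.3974, 0.3462, 1.4219) x3=(0.7956, -0.1147, 0.4476)
step 9: x0=(-0.3880, 0.1137, 0.4276) x1=(-0.7743, 1.2963, 1.6587) x2=(-1.3562, 0.2900, 1.4201) x3=(0.6752, -0.0800, 0.4398)
step 10: x0=(-0.3642, 0.1664, 0.4637) x1=(-0.7267, 1.2898, 1.6644) x2=(-1.3103, 0.2327, 1.4156) x3=(0.5498, -0.0427, 0.4355)
step 11: x0=(-0.3418, 0.2201, 0.5010) x1=(-0.6776, 1.2812, 1.6680) x2=(-1.2606, 0.1748, 1.4090) x3=(0.4209, -0.0033, 0.4344)
step 12: x0=(-0.3209, 0.2749, 0.5393) x1=(-0.6272, 1.2707, 1.6698) x2=(-1.2078, 0.1168, 1.4005) x3=(0.2899, 0.0377, 0.4361)
step 13: x0=(-0.3017, 0.3309, 0.5785) x1=(-0.5760, 1.2585, 1.6699) x2=(-1.1528, 0.0590, 1.3908) x3=(0.1579, 0.0797, 0.4401)
step 14: x0=(-0.2844, 0.3882, 0.6186) x1=(-0.5242, 1.2447, 1.6685) x2=(-1.0962, 0.0017, 1.3803) x3=(0.0261, 0.1219, 0.4455)
step 15: x0=(-0.2685, 0.4473, 0.6598) x1=(-0.4721, 1.2297, 1.6660) x2=(-1.0387, -0.0550, 1.3695) x3=(-0.1050, 0.1635, 0.4516)
step 16: x0=(-0.2536, 0.5083, 0.7024) x1=(-0.4199, 1.2134, 1.6625) x2=(-0.9808, -0.1110, 1.3588) x3=(-0.2354, 0.2038, 0.4575)
step 17: x0=(-0.2387, 0.5713, 0.7462) x1=(-0.3679, 1.1963, 1.6584) x2=(-0.9229, -0.1662, 1.3486) x3=(-0.3657, 0.2427, 0.4623)
step 18: x0=(-0.2229, 0.6359, 0.7911) x1=(-0.3162, 1.1782, 1.6539) x2=(-0.8649, -0.2208, 1.3392) x3=(-0.4966, 0.2804, 0.4659)
step 19: x0=(-0.2061, 0.7015, 0.8365) x1=(-0.2648, 1.1595, 1.6491) x2=(-0.8068, -0.2746, 1.3308) x3=(-0.6283, 0.3174, 0.4683)
step 20: x0=(-0.1882, 0.7676, 0.8821) x1=(-0.2139, 1.1400, 1.6444) x2=(-0.7483, -0.3275, 1.3234) x3=(-0.7609, 0.3541, 0.4699)
step 21: x0=(-0.1695, 0.8336, 0.9274) x1=(-0.1635, 1.1198, 1.6398) x2=(-0.6891, -0.3790, 1.3167) x3=(-0.8941, 0.3909, 0.4712)
step 22: x0=(-0.1503, 0.8992, 0.9718) x1=(-0.1138, 1.0989, 1.6355) x2=(-0.6291, -0.4286, 1.3105) x3=(-1.0276, 0.4280, 0.4726)
step 23: x0=(-0.1311, 0.9639, 1.0151) x1=(-0.0649, 1.0770, 1.6316) x2=(-0.5682, -0.4755, 1.3043) x3=(-1.1607, 0.4653, 0.4748)
step 24: x0=(-0.1124, 1.0274, 1.0567) x1=(-0.0168, 1.0540, 1.6282) x2=(-0.5066, -0.5189, 1.2979) x3=(-1.2925, 0.5030, 0.4784)
step 25: x0=(-0.0948, 1.0896, 1.0965) x1=(0.0303, 1.0297, 1.6252) x2=(-0.4447, -0.5579, 1.2909) x3=(-1.4219, 0.5407, 0.4840)
step 26: x0=(-0.0786, 1.1504, 1.1340) x1=(0.0762, 1.0039, 1.6227) x2=(-0.3829, -0.5917, 1.2831) x3=(-1.5478, 0.5785, 0.4921)
step 27: x0=(-0.0645, 1.2099, 1.1693) x1=(0.1208, 0.9761, 1.6205) x2=(-0.3219, -0.6193, 1.2743) x3=(-1.6690, 0.6161, 0.5031)
step 28: x0=(-0.0529, 1.2678, 1.2024) x1=(0.1640, 0.9462, 1.6183) x2=(-0.2623, -0.6400, 1.2645) x3=(-1.7841, 0.6533, 0.5175)
step 29: x0=(-0.0440, 1.3243, 1.2333) x1=(0.2053, 0.9141, 1.6159) x2=(-0.2047, -0.6533, 1.2535) x3=(-1.8918, 0.6898, 0.5355)
step 30: x0=(-0.0382, 1.3791, 1.2624) x1=(0.2446, 0.8797, 1.6130) x2=(-0.1499, -0.6586, 1.2415) x3=(-1.9911, 0.7255, 0.5572)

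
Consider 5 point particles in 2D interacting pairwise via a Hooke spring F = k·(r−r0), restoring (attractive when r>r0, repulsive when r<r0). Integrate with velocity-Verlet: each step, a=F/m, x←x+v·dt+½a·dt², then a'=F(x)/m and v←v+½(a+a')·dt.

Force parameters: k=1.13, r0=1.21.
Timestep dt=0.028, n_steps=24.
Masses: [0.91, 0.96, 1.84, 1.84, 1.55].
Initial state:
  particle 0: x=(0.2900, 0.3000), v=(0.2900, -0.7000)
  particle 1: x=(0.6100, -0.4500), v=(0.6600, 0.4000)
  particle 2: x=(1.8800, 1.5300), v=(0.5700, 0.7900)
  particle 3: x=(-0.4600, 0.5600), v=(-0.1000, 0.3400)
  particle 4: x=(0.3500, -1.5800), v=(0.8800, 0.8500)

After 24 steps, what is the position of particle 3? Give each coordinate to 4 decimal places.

(-0.2850, 0.7282)

step 0: x0=(0.2900, 0.3000) x1=(0.6100, -0.4500) x2=(1.8800, 1.5300) x3=(-0.4600, 0.5600) x4=(0.3500, -1.5800)
step 1: x0=(0.2986, 0.2804) x1=(0.6288, -0.4384) x2=(1.8951, 1.5512) x3=(-0.4625, 0.5694) x4=(0.3748, -1.5552)
step 2: x0=(0.3080, 0.2610) x1=(0.6481, -0.4261) x2=(1.9086, 1.5704) x3=(-0.4642, 0.5785) x4=(0.3999, -1.5283)
step 3: x0=(0.3182, 0.2417) x1=(0.6679, -0.4129) x2=(1.9203, 1.5877) x3=(-0.4652, 0.5874) x4=(0.4254, -1.4994)
step 4: x0=(0.3292, 0.2228) x1=(0.6884, -0.3990) x2=(1.9304, 1.6030) x3=(-0.4655, 0.5961) x4=(0.4511, -1.4685)
step 5: x0=(0.3410, 0.2042) x1=(0.7094, -0.3843) x2=(1.9387, 1.6163) x3=(-0.4650, 0.6045) x4=(0.4770, -1.4358)
step 6: x0=(0.3534, 0.1861) x1=(0.7311, -0.3687) x2=(1.9454, 1.6277) x3=(-0.4636, 0.6127) x4=(0.5033, -1.4012)
step 7: x0=(0.3666, 0.1686) x1=(0.7533, -0.3524) x2=(1.9504, 1.6371) x3=(-0.4614, 0.6206) x4=(0.5297, -1.3649)
step 8: x0=(0.3804, 0.1516) x1=(0.7762, -0.3352) x2=(1.9537, 1.6446) x3=(-0.4584, 0.6284) x4=(0.5564, -1.3269)
step 9: x0=(0.3947, 0.1354) x1=(0.7997, -0.3173) x2=(1.9553, 1.6501) x3=(-0.4544, 0.6359) x4=(0.5833, -1.2872)
step 10: x0=(0.4095, 0.1199) x1=(0.8239, -0.2984) x2=(1.9554, 1.6537) x3=(-0.4496, 0.6433) x4=(0.6103, -1.2460)
step 11: x0=(0.4247, 0.1053) x1=(0.8487, -0.2788) x2=(1.9538, 1.6554) x3=(-0.4439, 0.6504) x4=(0.6376, -1.2033)
step 12: x0=(0.4404, 0.0915) x1=(0.8742, -0.2582) x2=(1.9506, 1.6553) x3=(-0.4373, 0.6574) x4=(0.6650, -1.1592)
step 13: x0=(0.4563, 0.0787) x1=(0.9003, -0.2368) x2=(1.9459, 1.6533) x3=(-0.4297, 0.6641) x4=(0.6925, -1.1139)
step 14: x0=(0.4725, 0.0668) x1=(0.9272, -0.2145) x2=(1.9397, 1.6496) x3=(-0.4212, 0.6707) x4=(0.7201, -1.0673)
step 15: x0=(0.4888, 0.0559) x1=(0.9547, -0.1913) x2=(1.9320, 1.6441) x3=(-0.4117, 0.6771) x4=(0.7478, -1.0196)
step 16: x0=(0.5052, 0.0461) x1=(0.9830, -0.1671) x2=(1.9229, 1.6369) x3=(-0.4014, 0.6834) x4=(0.7756, -0.9708)
step 17: x0=(0.5217, 0.0372) x1=(1.0119, -0.1420) x2=(1.9125, 1.6280) x3=(-0.3900, 0.6895) x4=(0.8035, -0.9211)
step 18: x0=(0.5381, 0.0294) x1=(1.0415, -0.1159) x2=(1.9007, 1.6176) x3=(-0.3778, 0.6954) x4=(0.8315, -0.8706)
step 19: x0=(0.5544, 0.0227) x1=(1.0718, -0.0888) x2=(1.8876, 1.6056) x3=(-0.3646, 0.7012) x4=(0.8595, -0.8193)
step 20: x0=(0.5705, 0.0170) x1=(1.1028, -0.0607) x2=(1.8733, 1.5922) x3=(-0.3505, 0.7069) x4=(0.8875, -0.7674)
step 21: x0=(0.5865, 0.0123) x1=(1.1343, -0.0316) x2=(1.8578, 1.5774) x3=(-0.3355, 0.7124) x4=(0.9156, -0.7148)
step 22: x0=(0.6022, 0.0086) x1=(1.1665, -0.0015) x2=(1.8413, 1.5613) x3=(-0.3195, 0.7178) x4=(0.9437, -0.6618)
step 23: x0=(0.6175, 0.0058) x1=(1.1992, 0.0297) x2=(1.8237, 1.5440) x3=(-0.3027, 0.7230) x4=(0.9719, -0.6084)
step 24: x0=(0.6325, 0.0040) x1=(1.2324, 0.0619) x2=(1.8051, 1.5255) x3=(-0.2850, 0.7282) x4=(1.0000, -0.5547)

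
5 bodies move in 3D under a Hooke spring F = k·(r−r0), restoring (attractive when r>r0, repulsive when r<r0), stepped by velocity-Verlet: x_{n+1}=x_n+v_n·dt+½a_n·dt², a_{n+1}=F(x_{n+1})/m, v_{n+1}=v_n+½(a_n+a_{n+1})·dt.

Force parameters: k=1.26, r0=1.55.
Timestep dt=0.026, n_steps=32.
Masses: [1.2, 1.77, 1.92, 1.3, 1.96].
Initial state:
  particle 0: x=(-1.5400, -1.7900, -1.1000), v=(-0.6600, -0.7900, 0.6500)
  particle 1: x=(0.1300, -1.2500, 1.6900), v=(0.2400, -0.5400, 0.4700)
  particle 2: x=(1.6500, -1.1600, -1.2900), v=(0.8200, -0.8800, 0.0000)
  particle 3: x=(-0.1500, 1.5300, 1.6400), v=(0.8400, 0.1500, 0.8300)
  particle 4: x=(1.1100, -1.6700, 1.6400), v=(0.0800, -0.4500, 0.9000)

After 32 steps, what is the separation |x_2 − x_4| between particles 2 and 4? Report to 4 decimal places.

2.0651

step 0: x0=(-1.5400, -1.7900, -1.1000) x1=(0.1300, -1.2500, 1.6900) x2=(1.6500, -1.1600, -1.2900) x3=(-0.1500, 1.5300, 1.6400) x4=(1.1100, -1.6700, 1.6400)
step 1: x0=(-1.5554, -1.8095, -1.0814) x1=(0.1361, -1.2638, 1.7015) x2=(1.6705, -1.1826, -1.2889) x3=(-0.1278, 1.5316, 1.6604) x4=(1.1117, -1.6813, 1.6627)
step 2: x0=(-1.5671, -1.8270, -1.0594) x1=(0.1419, -1.2769, 1.7115) x2=(1.6891, -1.2048, -1.2855) x3=(-0.1050, 1.5287, 1.6783) x4=(1.1128, -1.6919, 1.6841)
step 3: x0=(-1.5751, -1.8424, -1.0340) x1=(0.1473, -1.2895, 1.7200) x2=(1.7060, -1.2264, -1.2799) x3=(-0.0815, 1.5212, 1.6939) x4=(1.1132, -1.7017, 1.7041)
step 4: x0=(-1.5794, -1.8557, -1.0052) x1=(0.1525, -1.3015, 1.7270) x2=(1.7212, -1.2475, -1.2719) x3=(-0.0573, 1.5090, 1.7069) x4=(1.1130, -1.7108, 1.7228)
step 5: x0=(-1.5799, -1.8669, -0.9730) x1=(0.1574, -1.3130, 1.7325) x2=(1.7344, -1.2680, -1.2617) x3=(-0.0327, 1.4922, 1.7176) x4=(1.1121, -1.7191, 1.7401)
step 6: x0=(-1.5767, -1.8761, -0.9375) x1=(0.1620, -1.3239, 1.7366) x2=(1.7459, -1.2880, -1.2491) x3=(-0.0074, 1.4709, 1.7258) x4=(1.1106, -1.7266, 1.7561)
step 7: x0=(-1.5696, -1.8831, -0.8988) x1=(0.1662, -1.3342, 1.7392) x2=(1.7555, -1.3075, -1.2343) x3=(0.0183, 1.4449, 1.7317) x4=(1.1084, -1.7335, 1.7707)
step 8: x0=(-1.5588, -1.8882, -0.8569) x1=(0.1702, -1.3439, 1.7404) x2=(1.7634, -1.3264, -1.2171) x3=(0.0446, 1.4144, 1.7351) x4=(1.1057, -1.7397, 1.7839)
step 9: x0=(-1.5442, -1.8912, -0.8119) x1=(0.1740, -1.3531, 1.7402) x2=(1.7694, -1.3448, -1.1976) x3=(0.0712, 1.3795, 1.7362) x4=(1.1024, -1.7451, 1.7959)
step 10: x0=(-1.5259, -1.8923, -0.7639) x1=(0.1774, -1.3617, 1.7385) x2=(1.7735, -1.3626, -1.1758) x3=(0.0983, 1.3401, 1.7350) x4=(1.0986, -1.7499, 1.8065)
step 11: x0=(-1.5039, -1.8914, -0.7130) x1=(0.1806, -1.3698, 1.7355) x2=(1.7759, -1.3798, -1.1518) x3=(0.1258, 1.2964, 1.7316) x4=(1.0942, -1.7540, 1.8158)
step 12: x0=(-1.4783, -1.8887, -0.6592) x1=(0.1836, -1.3774, 1.7312) x2=(1.7766, -1.3965, -1.1254) x3=(0.1536, 1.2485, 1.7259) x4=(1.0894, -1.7575, 1.8239)
step 13: x0=(-1.4490, -1.8841, -0.6027) x1=(0.1863, -1.3845, 1.7256) x2=(1.7754, -1.4127, -1.0969) x3=(0.1817, 1.1965, 1.7181) x4=(1.0841, -1.7604, 1.8307)
step 14: x0=(-1.4164, -1.8777, -0.5437) x1=(0.1889, -1.3911, 1.7187) x2=(1.7726, -1.4283, -1.0662) x3=(0.2102, 1.1405, 1.7082) x4=(1.0783, -1.7627, 1.8363)
step 15: x0=(-1.3803, -1.8697, -0.4822) x1=(0.1912, -1.3973, 1.7106) x2=(1.7681, -1.4433, -1.0333) x3=(0.2388, 1.0807, 1.6964) x4=(1.0721, -1.7644, 1.8408)
step 16: x0=(-1.3409, -1.8600, -0.4183) x1=(0.1933, -1.4030, 1.7013) x2=(1.7619, -1.4579, -0.9984) x3=(0.2677, 1.0171, 1.6826) x4=(1.0656, -1.7656, 1.8441)
step 17: x0=(-1.2984, -1.8487, -0.3523) x1=(0.1952, -1.4083, 1.6909) x2=(1.7541, -1.4719, -0.9614) x3=(0.2967, 0.9500, 1.6669) x4=(1.0587, -1.7662, 1.8463)
step 18: x0=(-1.2527, -1.8361, -0.2843) x1=(0.1970, -1.4131, 1.6795) x2=(1.7448, -1.4853, -0.9224) x3=(0.3259, 0.8796, 1.6495) x4=(1.0516, -1.7664, 1.8474)
step 19: x0=(-1.2042, -1.8220, -0.2145) x1=(0.1986, -1.4176, 1.6670) x2=(1.7339, -1.4983, -0.8814) x3=(0.3552, 0.8059, 1.6304) x4=(1.0441, -1.7662, 1.8475)
step 20: x0=(-1.1529, -1.8066, -0.1429) x1=(0.2002, -1.4218, 1.6535) x2=(1.7216, -1.5108, -0.8386) x3=(0.3847, 0.7293, 1.6098) x4=(1.0365, -1.7655, 1.8467)
step 21: x0=(-1.0990, -1.7901, -0.0698) x1=(0.2015, -1.4256, 1.6391) x2=(1.7079, -1.5229, -0.7939) x3=(0.4142, 0.6499, 1.5877) x4=(1.0286, -1.7645, 1.8450)
step 22: x0=(-1.0426, -1.7724, 0.0046) x1=(0.2028, -1.4292, 1.6239) x2=(1.6929, -1.5345, -0.7475) x3=(0.4438, 0.5678, 1.5642) x4=(1.0206, -1.7631, 1.8423)
step 23: x0=(-0.9839, -1.7538, 0.0803) x1=(0.2041, -1.4324, 1.6079) x2=(1.6766, -1.5456, -0.6995) x3=(0.4734, 0.4834, 1.5395) x4=(1.0125, -1.7615, 1.8389)
step 24: x0=(-0.9231, -1.7342, 0.1569) x1=(0.2052, -1.4354, 1.5912) x2=(1.6591, -1.5564, -0.6499) x3=(0.5030, 0.3968, 1.5136) x4=(1.0043, -1.7595, 1.8348)
step 25: x0=(-0.8604, -1.7139, 0.2344) x1=(0.2063, -1.4383, 1.5738) x2=(1.6404, -1.5667, -0.5987) x3=(0.5327, 0.3083, 1.4866) x4=(0.9961, -1.7574, 1.8299)
step 26: x0=(-0.7959, -1.6929, 0.3126) x1=(0.2074, -1.4409, 1.5558) x2=(1.6207, -1.5767, -0.5462) x3=(0.5623, 0.2181, 1.4587) x4=(0.9879, -1.7551, 1.8245)
step 27: x0=(-0.7300, -1.6713, 0.3912) x1=(0.2084, -1.4433, 1.5373) x2=(1.6000, -1.5863, -0.4924) x3=(0.5920, 0.1265, 1.4300) x4=(0.9797, -1.7526, 1.8185)
step 28: x0=(-0.6627, -1.6493, 0.4701) x1=(0.2095, -1.4457, 1.5184) x2=(1.5783, -1.5957, -0.4373) x3=(0.6217, 0.0336, 1.4004) x4=(0.9717, -1.7500, 1.8120)
step 29: x0=(-0.5943, -1.6269, 0.5493) x1=(0.2105, -1.4479, 1.4990) x2=(1.5559, -1.6047, -0.3811) x3=(0.6514, -0.0603, 1.3703) x4=(0.9637, -1.7473, 1.8051)
step 30: x0=(-0.5250, -1.6042, 0.6283) x1=(0.2115, -1.4501, 1.4794) x2=(1.5327, -1.6135, -0.3239) x3=(0.6812, -0.1550, 1.3396) x4=(0.9560, -1.7447, 1.7978)
step 31: x0=(-0.4550, -1.5813, 0.7073) x1=(0.2126, -1.4523, 1.4596) x2=(1.5088, -1.6220, -0.2658) x3=(0.7110, -0.2501, 1.3084) x4=(0.9484, -1.7420, 1.7903)
step 32: x0=(-0.3846, -1.5584, 0.7859) x1=(0.2136, -1.4544, 1.4395) x2=(1.4843, -1.6304, -0.2069) x3=(0.7409, -0.3456, 1.2768) x4=(0.9411, -1.7394, 1.7825)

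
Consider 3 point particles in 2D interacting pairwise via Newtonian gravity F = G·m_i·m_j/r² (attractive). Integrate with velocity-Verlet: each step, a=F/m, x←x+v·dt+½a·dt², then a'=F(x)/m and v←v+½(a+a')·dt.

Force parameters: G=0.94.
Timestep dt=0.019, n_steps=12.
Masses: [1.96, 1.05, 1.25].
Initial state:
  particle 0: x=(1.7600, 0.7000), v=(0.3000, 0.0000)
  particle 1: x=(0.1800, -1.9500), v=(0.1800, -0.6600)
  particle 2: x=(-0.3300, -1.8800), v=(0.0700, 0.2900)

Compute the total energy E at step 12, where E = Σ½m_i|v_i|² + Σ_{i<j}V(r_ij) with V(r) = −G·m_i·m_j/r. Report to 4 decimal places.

-3.3248

step 0: x0=(1.7600, 0.7000) x1=(0.1800, -1.9500) x2=(-0.3300, -1.8800)
step 1: x0=(1.7657, 0.7000) x1=(0.1826, -1.9624) x2=(-0.3280, -1.8746)
step 2: x0=(1.7713, 0.6999) x1=(0.1838, -1.9745) x2=(-0.3246, -1.8693)
step 3: x0=(1.7769, 0.6997) x1=(0.1834, -1.9862) x2=(-0.3199, -1.8643)
step 4: x0=(1.7825, 0.6995) x1=(0.1815, -1.9974) x2=(-0.3139, -1.8595)
step 5: x0=(1.7880, 0.6992) x1=(0.1781, -2.0082) x2=(-0.3065, -1.8550)
step 6: x0=(1.7934, 0.6989) x1=(0.1732, -2.0184) x2=(-0.2978, -1.8509)
step 7: x0=(1.7988, 0.6985) x1=(0.1667, -2.0280) x2=(-0.2877, -1.8473)
step 8: x0=(1.8042, 0.6980) x1=(0.1586, -2.0369) x2=(-0.2762, -1.8441)
step 9: x0=(1.8096, 0.6975) x1=(0.1488, -2.0450) x2=(-0.2632, -1.8415)
step 10: x0=(1.8148, 0.6969) x1=(0.1372, -2.0521) x2=(-0.2487, -1.8397)
step 11: x0=(1.8201, 0.6963) x1=(0.1238, -2.0581) x2=(-0.2325, -1.8386)
step 12: x0=(1.8253, 0.6956) x1=(0.1083, -2.0628) x2=(-0.2145, -1.8386)
step 0 velocities: v0=(0.3000, 0.0000) v1=(0.1800, -0.6600) v2=(0.0700, 0.2900)
step 0: KE=0.3895, PE=-3.7173, E=-3.3277
step 12 velocities: v0=(0.2728, -0.0384) v1=(-0.8724, -0.2043) v2=(0.9966, -0.0326)
step 12: KE=1.1173, PE=-4.4421, E=-3.3248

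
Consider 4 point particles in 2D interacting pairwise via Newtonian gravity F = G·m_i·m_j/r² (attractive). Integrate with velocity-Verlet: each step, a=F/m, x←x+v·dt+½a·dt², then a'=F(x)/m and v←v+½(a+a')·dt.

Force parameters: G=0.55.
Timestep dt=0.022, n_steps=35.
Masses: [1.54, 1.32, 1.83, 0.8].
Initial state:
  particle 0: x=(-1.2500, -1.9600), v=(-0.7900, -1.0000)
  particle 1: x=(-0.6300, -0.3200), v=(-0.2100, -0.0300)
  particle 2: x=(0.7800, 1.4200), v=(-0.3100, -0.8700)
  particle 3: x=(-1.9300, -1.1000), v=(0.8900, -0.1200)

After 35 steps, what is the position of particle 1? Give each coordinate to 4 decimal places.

step 0: x0=(-1.2500, -1.9600) x1=(-0.6300, -0.3200) x2=(0.7800, 1.4200) x3=(-1.9300, -1.1000)
step 1: x0=(-1.2674, -1.9819) x1=(-0.6347, -0.3207) x2=(0.7731, 1.4008) x3=(-1.9102, -1.1027)
step 2: x0=(-1.2849, -2.0035) x1=(-0.6394, -0.3215) x2=(0.7662, 1.3815) x3=(-1.8901, -1.1056)
step 3: x0=(-1.3024, -2.0248) x1=(-0.6442, -0.3224) x2=(0.7592, 1.3622) x3=(-1.8696, -1.1087)
step 4: x0=(-1.3199, -2.0458) x1=(-0.6490, -0.3234) x2=(0.7522, 1.3427) x3=(-1.8488, -1.1119)
step 5: x0=(-1.3375, -2.0665) x1=(-0.6539, -0.3245) x2=(0.7450, 1.3232) x3=(-1.8276, -1.1154)
step 6: x0=(-1.3551, -2.0870) x1=(-0.6589, -0.3256) x2=(0.7378, 1.3036) x3=(-1.8061, -1.1190)
step 7: x0=(-1.3728, -2.1072) x1=(-0.6639, -0.3269) x2=(0.7305, 1.2838) x3=(-1.7842, -1.1229)
step 8: x0=(-1.3904, -2.1271) x1=(-0.6690, -0.3282) x2=(0.7231, 1.2640) x3=(-1.7620, -1.1269)
step 9: x0=(-1.4081, -2.1467) x1=(-0.6742, -0.3297) x2=(0.7157, 1.2441) x3=(-1.7396, -1.1311)
step 10: x0=(-1.4258, -2.1660) x1=(-0.6794, -0.3312) x2=(0.7082, 1.2241) x3=(-1.7168, -1.1356)
step 11: x0=(-1.4435, -2.1850) x1=(-0.6847, -0.3328) x2=(0.7006, 1.2040) x3=(-1.6937, -1.1402)
step 12: x0=(-1.4611, -2.2037) x1=(-0.6900, -0.3345) x2=(0.6929, 1.1838) x3=(-1.6704, -1.1450)
step 13: x0=(-1.4788, -2.2222) x1=(-0.6955, -0.3363) x2=(0.6851, 1.1635) x3=(-1.6467, -1.1500)
step 14: x0=(-1.4965, -2.2404) x1=(-0.7009, -0.3382) x2=(0.6772, 1.1431) x3=(-1.6229, -1.1551)
step 15: x0=(-1.5141, -2.2582) x1=(-0.7065, -0.3401) x2=(0.6693, 1.1226) x3=(-1.5988, -1.1604)
step 16: x0=(-1.5317, -2.2759) x1=(-0.7121, -0.3422) x2=(0.6613, 1.1021) x3=(-1.5744, -1.1658)
step 17: x0=(-1.5492, -2.2932) x1=(-0.7177, -0.3444) x2=(0.6531, 1.0814) x3=(-1.5498, -1.1714)
step 18: x0=(-1.5667, -2.3103) x1=(-0.7234, -0.3467) x2=(0.6449, 1.0606) x3=(-1.5250, -1.1771)
step 19: x0=(-1.5841, -2.3271) x1=(-0.7292, -0.3490) x2=(0.6366, 1.0397) x3=(-1.5000, -1.1828)
step 20: x0=(-1.6015, -2.3437) x1=(-0.7350, -0.3515) x2=(0.6282, 1.0187) x3=(-1.4748, -1.1887)
step 21: x0=(-1.6188, -2.3600) x1=(-0.7409, -0.3541) x2=(0.6197, 0.9976) x3=(-1.4495, -1.1946)
step 22: x0=(-1.6361, -2.3760) x1=(-0.7468, -0.3569) x2=(0.6111, 0.9764) x3=(-1.4239, -1.2005)
step 23: x0=(-1.6533, -2.3919) x1=(-0.7528, -0.3597) x2=(0.6024, 0.9551) x3=(-1.3981, -1.2064)
step 24: x0=(-1.6704, -2.4075) x1=(-0.7589, -0.3627) x2=(0.5936, 0.9337) x3=(-1.3722, -1.2123)
step 25: x0=(-1.6874, -2.4229) x1=(-0.7650, -0.3658) x2=(0.5847, 0.9121) x3=(-1.3462, -1.2182)
step 26: x0=(-1.7044, -2.4380) x1=(-0.7711, -0.3691) x2=(0.5757, 0.8905) x3=(-1.3199, -1.2240)
step 27: x0=(-1.7212, -2.4530) x1=(-0.7773, -0.3725) x2=(0.5666, 0.8688) x3=(-1.2936, -1.2298)
step 28: x0=(-1.7380, -2.4677) x1=(-0.7835, -0.3761) x2=(0.5574, 0.8469) x3=(-1.2670, -1.2354)
step 29: x0=(-1.7547, -2.4822) x1=(-0.7897, -0.3798) x2=(0.5481, 0.8249) x3=(-1.2404, -1.2408)
step 30: x0=(-1.7713, -2.4966) x1=(-0.7960, -0.3837) x2=(0.5386, 0.8028) x3=(-1.2136, -1.2461)
step 31: x0=(-1.7878, -2.5107) x1=(-0.8022, -0.3878) x2=(0.5291, 0.7806) x3=(-1.1867, -1.2512)
step 32: x0=(-1.8042, -2.5247) x1=(-0.8085, -0.3920) x2=(0.5194, 0.7583) x3=(-1.1597, -1.2561)
step 33: x0=(-1.8205, -2.5385) x1=(-0.8148, -0.3965) x2=(0.5096, 0.7359) x3=(-1.1326, -1.2607)
step 34: x0=(-1.8367, -2.5521) x1=(-0.8211, -0.4011) x2=(0.4997, 0.7133) x3=(-1.1054, -1.2651)
step 35: x0=(-1.8529, -2.5656) x1=(-0.8274, -0.4059) x2=(0.4896, 0.6906) x3=(-1.0781, -1.2691)

(-0.8274, -0.4059)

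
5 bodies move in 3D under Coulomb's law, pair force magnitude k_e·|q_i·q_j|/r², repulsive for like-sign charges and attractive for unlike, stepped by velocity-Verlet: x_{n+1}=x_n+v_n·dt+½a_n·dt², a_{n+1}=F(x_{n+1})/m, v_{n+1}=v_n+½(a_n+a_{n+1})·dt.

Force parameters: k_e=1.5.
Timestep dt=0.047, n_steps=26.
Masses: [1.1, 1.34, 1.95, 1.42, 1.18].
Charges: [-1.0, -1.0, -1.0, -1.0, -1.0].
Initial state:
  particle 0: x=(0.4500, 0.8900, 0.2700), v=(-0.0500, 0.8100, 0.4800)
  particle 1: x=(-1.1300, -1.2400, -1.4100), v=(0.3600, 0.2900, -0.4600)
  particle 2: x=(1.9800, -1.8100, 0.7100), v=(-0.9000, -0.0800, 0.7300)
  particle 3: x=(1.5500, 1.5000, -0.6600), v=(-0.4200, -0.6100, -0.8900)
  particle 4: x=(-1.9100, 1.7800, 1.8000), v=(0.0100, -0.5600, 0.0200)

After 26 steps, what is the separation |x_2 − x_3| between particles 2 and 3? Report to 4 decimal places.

step 0: x0=(0.4500, 0.8900, 0.2700) x1=(-1.1300, -1.2400, -1.4100) x2=(1.9800, -1.8100, 0.7100) x3=(1.5500, 1.5000, -0.6600) x4=(-1.9100, 1.7800, 1.8000)
step 1: x0=(0.4474, 0.9280, 0.2929) x1=(-1.1133, -1.2265, -1.4318) x2=(1.9378, -1.8139, 0.7444) x3=(1.5307, 1.4716, -0.7022) x4=(-1.9098, 1.7538, 1.8011)
step 2: x0=(0.4442, 0.9660, 0.3165) x1=(-1.0969, -1.2134, -1.4539) x2=(1.8959, -1.8182, 0.7789) x3=(1.5122, 1.4439, -0.7451) x4=(-1.9100, 1.7279, 1.8026)
step 3: x0=(0.4404, 1.0039, 0.3409) x1=(-1.0808, -1.2006, -1.4764) x2=(1.8542, -1.8227, 0.8135) x3=(1.4946, 1.4167, -0.7887) x4=(-1.9108, 1.7022, 1.8045)
step 4: x0=(0.4363, 1.0419, 0.3660) x1=(-1.0651, -1.1882, -1.4993) x2=(1.8127, -1.8276, 0.8483) x3=(1.4778, 1.3900, -0.8331) x4=(-1.9120, 1.6768, 1.8068)
step 5: x0=(0.4317, 1.0801, 0.3919) x1=(-1.0498, -1.1761, -1.5226) x2=(1.7714, -1.8329, 0.8832) x3=(1.4617, 1.3637, -0.8783) x4=(-1.9138, 1.6517, 1.8095)
step 6: x0=(0.4267, 1.1184, 0.4185) x1=(-1.0348, -1.1643, -1.5462) x2=(1.7303, -1.8384, 0.9183) x3=(1.4463, 1.3379, -0.9242) x4=(-1.9161, 1.6267, 1.8126)
step 7: x0=(0.4215, 1.1570, 0.4459) x1=(-1.0201, -1.1529, -1.5701) x2=(1.6895, -1.8442, 0.9536) x3=(1.4317, 1.3124, -0.9710) x4=(-1.9189, 1.6021, 1.8161)
step 8: x0=(0.4160, 1.1958, 0.4740) x1=(-1.0057, -1.1418, -1.5945) x2=(1.6488, -1.8504, 0.9890) x3=(1.4177, 1.2873, -1.0185) x4=(-1.9223, 1.5776, 1.8200)
step 9: x0=(0.4104, 1.2349, 0.5027) x1=(-0.9917, -1.1310, -1.6192) x2=(1.6083, -1.8569, 1.0245) x3=(1.4043, 1.2624, -1.0667) x4=(-1.9261, 1.5534, 1.8243)
step 10: x0=(0.4047, 1.2745, 0.5322) x1=(-0.9780, -1.1205, -1.6443) x2=(1.5681, -1.8637, 1.0602) x3=(1.3915, 1.2379, -1.1156) x4=(-1.9306, 1.5294, 1.8290)
step 11: x0=(0.3989, 1.3143, 0.5622) x1=(-0.9646, -1.1104, -1.6698) x2=(1.5280, -1.8708, 1.0961) x3=(1.3793, 1.2136, -1.1652) x4=(-1.9356, 1.5056, 1.8341)
step 12: x0=(0.3931, 1.3546, 0.5928) x1=(-0.9515, -1.1006, -1.6956) x2=(1.4881, -1.8782, 1.1322) x3=(1.3676, 1.1895, -1.2155) x4=(-1.9412, 1.4820, 1.8396)
step 13: x0=(0.3874, 1.3954, 0.6239) x1=(-0.9388, -1.0911, -1.7218) x2=(1.4484, -1.8859, 1.1684) x3=(1.3563, 1.1657, -1.2664) x4=(-1.9473, 1.4586, 1.8456)
step 14: x0=(0.3817, 1.4365, 0.6555) x1=(-0.9263, -1.0820, -1.7484) x2=(1.4088, -1.8938, 1.2048) x3=(1.3456, 1.1421, -1.3179) x4=(-1.9540, 1.4354, 1.8519)
step 15: x0=(0.3762, 1.4782, 0.6876) x1=(-0.9142, -1.0731, -1.7754) x2=(1.3694, -1.9021, 1.2413) x3=(1.3352, 1.1186, -1.3699) x4=(-1.9613, 1.4123, 1.8587)
step 16: x0=(0.3709, 1.5203, 0.7201) x1=(-0.9023, -1.0646, -1.8028) x2=(1.3302, -1.9107, 1.2780) x3=(1.3253, 1.0954, -1.4225) x4=(-1.9691, 1.3894, 1.8658)
step 17: x0=(0.3657, 1.5629, 0.7529) x1=(-0.8908, -1.0564, -1.8305) x2=(1.2911, -1.9195, 1.3149) x3=(1.3158, 1.0724, -1.4756) x4=(-1.9776, 1.3667, 1.8734)
step 18: x0=(0.3608, 1.6059, 0.7861) x1=(-0.8796, -1.0485, -1.8585) x2=(1.2521, -1.9286, 1.3520) x3=(1.3067, 1.0495, -1.5292) x4=(-1.9866, 1.3441, 1.8813)
step 19: x0=(0.3561, 1.6494, 0.8197) x1=(-0.8686, -1.0409, -1.8870) x2=(1.2133, -1.9380, 1.3892) x3=(1.2980, 1.0269, -1.5832) x4=(-1.9962, 1.3216, 1.8896)
step 20: x0=(0.3516, 1.6935, 0.8535) x1=(-0.8580, -1.0337, -1.9158) x2=(1.1747, -1.9477, 1.4266) x3=(1.2897, 1.0044, -1.6377) x4=(-2.0064, 1.2992, 1.8984)
step 21: x0=(0.3475, 1.7380, 0.8876) x1=(-0.8476, -1.0268, -1.9449) x2=(1.1362, -1.9576, 1.4641) x3=(1.2817, 0.9821, -1.6926) x4=(-2.0172, 1.2770, 1.9074)
step 22: x0=(0.3436, 1.7830, 0.9220) x1=(-0.8376, -1.0201, -1.9744) x2=(1.0978, -1.9677, 1.5019) x3=(1.2741, 0.9600, -1.7479) x4=(-2.0286, 1.2548, 1.9169)
step 23: x0=(0.3400, 1.8285, 0.9566) x1=(-0.8278, -1.0138, -2.0042) x2=(1.0595, -1.9782, 1.5397) x3=(1.2669, 0.9381, -1.8036) x4=(-2.0405, 1.2328, 1.9267)
step 24: x0=(0.3367, 1.8745, 0.9914) x1=(-0.8183, -1.0078, -2.0344) x2=(1.0213, -1.9888, 1.5778) x3=(1.2600, 0.9164, -1.8596) x4=(-2.0530, 1.2108, 1.9369)
step 25: x0=(0.3337, 1.9210, 1.0264) x1=(-0.8092, -1.0022, -2.0649) x2=(0.9833, -1.9997, 1.6160) x3=(1.2534, 0.8948, -1.9161) x4=(-2.0661, 1.1889, 1.9474)
step 26: x0=(0.3310, 1.9680, 1.0616) x1=(-0.8003, -0.9968, -2.0957) x2=(0.9454, -2.0109, 1.6543) x3=(1.2472, 0.8735, -1.9728) x4=(-2.0797, 1.1670, 1.9582)

4.6440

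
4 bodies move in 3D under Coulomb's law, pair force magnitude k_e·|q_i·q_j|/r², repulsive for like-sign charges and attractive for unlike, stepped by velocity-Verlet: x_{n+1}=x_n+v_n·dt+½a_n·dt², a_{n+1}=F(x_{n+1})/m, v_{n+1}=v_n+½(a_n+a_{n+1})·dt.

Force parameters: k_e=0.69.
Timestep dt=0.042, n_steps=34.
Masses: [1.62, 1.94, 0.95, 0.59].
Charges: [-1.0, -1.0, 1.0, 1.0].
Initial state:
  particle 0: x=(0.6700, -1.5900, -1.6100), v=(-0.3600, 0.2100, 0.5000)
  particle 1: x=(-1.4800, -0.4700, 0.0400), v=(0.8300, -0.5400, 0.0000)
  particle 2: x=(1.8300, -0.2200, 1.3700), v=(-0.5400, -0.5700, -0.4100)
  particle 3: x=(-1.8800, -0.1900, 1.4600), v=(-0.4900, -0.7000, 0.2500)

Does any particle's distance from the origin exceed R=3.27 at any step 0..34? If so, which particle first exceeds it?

step 0: x0=(0.6700, -1.5900, -1.6100) x1=(-1.4800, -0.4700, 0.0400) x2=(1.8300, -0.2200, 1.3700) x3=(-1.8800, -0.1900, 1.4600)
step 1: x0=(0.6549, -1.5812, -1.5890) x1=(-1.4452, -0.4926, 0.0402) x2=(1.8073, -0.2440, 1.3527) x3=(-1.9005, -0.2195, 1.4700)
step 2: x0=(0.6399, -1.5724, -1.5679) x1=(-1.4105, -0.5152, 0.0406) x2=(1.7846, -0.2680, 1.3353) x3=(-1.9208, -0.2492, 1.4791)
step 3: x0=(0.6249, -1.5635, -1.5468) x1=(-1.3758, -0.5377, 0.0414) x2=(1.7618, -0.2920, 1.3177) x3=(-1.9409, -0.2791, 1.4874)
step 4: x0=(0.6100, -1.5547, -1.5257) x1=(-1.3413, -0.5601, 0.0425) x2=(1.7390, -0.3162, 1.3000) x3=(-1.9608, -0.3091, 1.4948)
step 5: x0=(0.5952, -1.5459, -1.5046) x1=(-1.3069, -0.5824, 0.0439) x2=(1.7161, -0.3403, 1.2822) x3=(-1.9805, -0.3394, 1.5014)
step 6: x0=(0.5805, -1.5370, -1.4834) x1=(-1.2725, -0.6047, 0.0456) x2=(1.6931, -0.3646, 1.2642) x3=(-1.9999, -0.3697, 1.5072)
step 7: x0=(0.5658, -1.5282, -1.4622) x1=(-1.2383, -0.6268, 0.0475) x2=(1.6701, -0.3888, 1.2460) x3=(-2.0190, -0.4002, 1.5122)
step 8: x0=(0.5512, -1.5194, -1.4410) x1=(-1.2042, -0.6490, 0.0497) x2=(1.6470, -0.4132, 1.2276) x3=(-2.0379, -0.4309, 1.5165)
step 9: x0=(0.5367, -1.5105, -1.4197) x1=(-1.1703, -0.6710, 0.0522) x2=(1.6239, -0.4376, 1.2091) x3=(-2.0565, -0.4617, 1.5202)
step 10: x0=(0.5223, -1.5017, -1.3984) x1=(-1.1364, -0.6930, 0.0550) x2=(1.6006, -0.4620, 1.1904) x3=(-2.0748, -0.4925, 1.5232)
step 11: x0=(0.5080, -1.4929, -1.3771) x1=(-1.1027, -0.7149, 0.0581) x2=(1.5773, -0.4866, 1.1716) x3=(-2.0928, -0.5235, 1.5255)
step 12: x0=(0.4938, -1.4841, -1.3558) x1=(-1.0691, -0.7367, 0.0614) x2=(1.5539, -0.5111, 1.1525) x3=(-2.1105, -0.5546, 1.5272)
step 13: x0=(0.4797, -1.4753, -1.3345) x1=(-1.0356, -0.7585, 0.0649) x2=(1.5303, -0.5358, 1.1332) x3=(-2.1279, -0.5858, 1.5283)
step 14: x0=(0.4657, -1.4665, -1.3131) x1=(-1.0023, -0.7802, 0.0688) x2=(1.5067, -0.5605, 1.1137) x3=(-2.1451, -0.6171, 1.5289)
step 15: x0=(0.4518, -1.4577, -1.2917) x1=(-0.9691, -0.8018, 0.0729) x2=(1.4829, -0.5852, 1.0940) x3=(-2.1619, -0.6485, 1.5289)
step 16: x0=(0.4381, -1.4490, -1.2704) x1=(-0.9360, -0.8234, 0.0773) x2=(1.4590, -0.6101, 1.0740) x3=(-2.1784, -0.6799, 1.5284)
step 17: x0=(0.4245, -1.4402, -1.2490) x1=(-0.9031, -0.8449, 0.0819) x2=(1.4349, -0.6350, 1.0539) x3=(-2.1947, -0.7115, 1.5274)
step 18: x0=(0.4110, -1.4315, -1.2276) x1=(-0.8702, -0.8664, 0.0868) x2=(1.4107, -0.6600, 1.0334) x3=(-2.2106, -0.7430, 1.5259)
step 19: x0=(0.3977, -1.4228, -1.2062) x1=(-0.8375, -0.8877, 0.0920) x2=(1.3863, -0.6850, 1.0127) x3=(-2.2262, -0.7747, 1.5239)
step 20: x0=(0.3845, -1.4141, -1.1849) x1=(-0.8050, -0.9090, 0.0974) x2=(1.3617, -0.7101, 0.9918) x3=(-2.2415, -0.8064, 1.5215)
step 21: x0=(0.3715, -1.4054, -1.1635) x1=(-0.7725, -0.9302, 0.1032) x2=(1.3370, -0.7353, 0.9705) x3=(-2.2565, -0.8381, 1.5187)
step 22: x0=(0.3586, -1.3968, -1.1422) x1=(-0.7402, -0.9514, 0.1092) x2=(1.3120, -0.7606, 0.9490) x3=(-2.2712, -0.8699, 1.5154)
step 23: x0=(0.3460, -1.3881, -1.1209) x1=(-0.7080, -0.9725, 0.1155) x2=(1.2868, -0.7860, 0.9272) x3=(-2.2857, -0.9018, 1.5118)
step 24: x0=(0.3335, -1.3795, -1.0997) x1=(-0.6760, -0.9935, 0.1222) x2=(1.2613, -0.8114, 0.9050) x3=(-2.2998, -0.9337, 1.5077)
step 25: x0=(0.3212, -1.3709, -1.0785) x1=(-0.6440, -1.0144, 0.1291) x2=(1.2355, -0.8369, 0.8825) x3=(-2.3136, -0.9656, 1.5033)
step 26: x0=(0.3091, -1.3624, -1.0573) x1=(-0.6122, -1.0353, 0.1364) x2=(1.2095, -0.8625, 0.8596) x3=(-2.3272, -0.9975, 1.4986)
step 27: x0=(0.2973, -1.3538, -1.0362) x1=(-0.5805, -1.0561, 0.1440) x2=(1.1831, -0.8882, 0.8363) x3=(-2.3404, -1.0295, 1.4935)
step 28: x0=(0.2856, -1.3453, -1.0152) x1=(-0.5489, -1.0768, 0.1520) x2=(1.1564, -0.9140, 0.8127) x3=(-2.3534, -1.0615, 1.4880)
step 29: x0=(0.2742, -1.3368, -0.9943) x1=(-0.5173, -1.0975, 0.1604) x2=(1.1293, -0.9399, 0.7886) x3=(-2.3661, -1.0936, 1.4823)
step 30: x0=(0.2630, -1.3284, -0.9735) x1=(-0.4859, -1.1181, 0.1692) x2=(1.1018, -0.9658, 0.7641) x3=(-2.3785, -1.1256, 1.4762)
step 31: x0=(0.2521, -1.3199, -0.9528) x1=(-0.4545, -1.1386, 0.1784) x2=(1.0738, -0.9919, 0.7391) x3=(-2.3906, -1.1577, 1.4698)
step 32: x0=(0.2415, -1.3115, -0.9322) x1=(-0.4232, -1.1590, 0.1880) x2=(1.0454, -1.0181, 0.7137) x3=(-2.4025, -1.1897, 1.4632)
step 33: x0=(0.2311, -1.3031, -0.9118) x1=(-0.3920, -1.1794, 0.1980) x2=(1.0164, -1.0443, 0.6876) x3=(-2.4141, -1.2218, 1.4562)
step 34: x0=(0.2210, -1.2947, -0.8915) x1=(-0.3607, -1.1997, 0.2086) x2=(0.9867, -1.0707, 0.6611) x3=(-2.4254, -1.2539, 1.4490)

no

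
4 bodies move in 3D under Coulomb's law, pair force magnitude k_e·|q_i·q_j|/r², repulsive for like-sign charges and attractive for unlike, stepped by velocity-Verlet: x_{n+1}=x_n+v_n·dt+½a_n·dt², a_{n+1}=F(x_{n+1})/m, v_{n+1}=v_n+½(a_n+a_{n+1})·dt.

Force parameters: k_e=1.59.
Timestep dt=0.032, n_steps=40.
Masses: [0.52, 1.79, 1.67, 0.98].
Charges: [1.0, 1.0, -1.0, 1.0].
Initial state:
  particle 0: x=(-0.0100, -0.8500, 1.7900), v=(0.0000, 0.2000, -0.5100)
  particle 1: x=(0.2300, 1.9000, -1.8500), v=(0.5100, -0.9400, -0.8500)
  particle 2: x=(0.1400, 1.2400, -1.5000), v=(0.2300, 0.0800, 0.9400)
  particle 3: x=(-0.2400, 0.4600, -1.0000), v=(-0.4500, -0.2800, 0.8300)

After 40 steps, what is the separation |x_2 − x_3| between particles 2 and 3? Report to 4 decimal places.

0.8853

step 0: x0=(-0.0100, -0.8500, 1.7900) x1=(0.2300, 1.9000, -1.8500) x2=(0.1400, 1.2400, -1.5000) x3=(-0.2400, 0.4600, -1.0000)
step 1: x0=(-0.0100, -0.8437, 1.7738) x1=(0.2463, 1.8694, -1.8769) x2=(0.1473, 1.2429, -1.4701) x3=(-0.2542, 0.4515, -0.9738)
step 2: x0=(-0.0099, -0.8374, 1.7579) x1=(0.2624, 1.8376, -1.9032) x2=(0.1544, 1.2465, -1.4405) x3=(-0.2679, 0.4439, -0.9483)
step 3: x0=(-0.0099, -0.8313, 1.7422) x1=(0.2784, 1.8049, -1.9286) x2=(0.1614, 1.2506, -1.4115) x3=(-0.2811, 0.4371, -0.9234)
step 4: x0=(-0.0098, -0.8254, 1.7267) x1=(0.2943, 1.7714, -1.9532) x2=(0.1683, 1.2553, -1.3832) x3=(-0.2939, 0.4313, -0.8990)
step 5: x0=(-0.0096, -0.8195, 1.7116) x1=(0.3100, 1.7371, -1.9770) x2=(0.1750, 1.2602, -1.3555) x3=(-0.3062, 0.4262, -0.8752)
step 6: x0=(-0.0095, -0.8138, 1.6967) x1=(0.3256, 1.7021, -1.9998) x2=(0.1816, 1.2654, -1.3287) x3=(-0.3181, 0.4220, -0.8520)
step 7: x0=(-0.0092, -0.8082, 1.6821) x1=(0.3410, 1.6666, -2.0216) x2=(0.1881, 1.2708, -1.3026) x3=(-0.3295, 0.4187, -0.8292)
step 8: x0=(-0.0090, -0.8027, 1.6677) x1=(0.3563, 1.6307, -2.0426) x2=(0.1945, 1.2761, -1.2774) x3=(-0.3405, 0.4161, -0.8069)
step 9: x0=(-0.0087, -0.7973, 1.6537) x1=(0.3714, 1.5945, -2.0627) x2=(0.2008, 1.2813, -1.2529) x3=(-0.3510, 0.4144, -0.7850)
step 10: x0=(-0.0083, -0.7921, 1.6400) x1=(0.3864, 1.5580, -2.0819) x2=(0.2069, 1.2863, -1.2292) x3=(-0.3611, 0.4134, -0.7636)
step 11: x0=(-0.0079, -0.7870, 1.6266) x1=(0.4014, 1.5215, -2.1003) x2=(0.2129, 1.2911, -1.2062) x3=(-0.3708, 0.4133, -0.7425)
step 12: x0=(-0.0074, -0.7820, 1.6135) x1=(0.4162, 1.4848, -2.1180) x2=(0.2187, 1.2955, -1.1839) x3=(-0.3801, 0.4140, -0.7218)
step 13: x0=(-0.0069, -0.7771, 1.6008) x1=(0.4309, 1.4481, -2.1349) x2=(0.2243, 1.2996, -1.1622) x3=(-0.3890, 0.4154, -0.7015)
step 14: x0=(-0.0062, -0.7724, 1.5883) x1=(0.4456, 1.4114, -2.1512) x2=(0.2298, 1.3032, -1.1412) x3=(-0.3974, 0.4177, -0.6816)
step 15: x0=(-0.0056, -0.7679, 1.5762) x1=(0.4601, 1.3748, -2.1669) x2=(0.2351, 1.3063, -1.1206) x3=(-0.4054, 0.4207, -0.6620)
step 16: x0=(-0.0048, -0.7634, 1.5645) x1=(0.4746, 1.3382, -2.1821) x2=(0.2401, 1.3088, -1.1006) x3=(-0.4130, 0.4246, -0.6428)
step 17: x0=(-0.0040, -0.7591, 1.5531) x1=(0.4891, 1.3018, -2.1967) x2=(0.2450, 1.3109, -1.0810) x3=(-0.4202, 0.4292, -0.6240)
step 18: x0=(-0.0030, -0.7550, 1.5421) x1=(0.5035, 1.2655, -2.2109) x2=(0.2496, 1.3124, -1.0618) x3=(-0.4270, 0.4346, -0.6055)
step 19: x0=(-0.0020, -0.7510, 1.5314) x1=(0.5179, 1.2293, -2.2246) x2=(0.2540, 1.3133, -1.0429) x3=(-0.4333, 0.4409, -0.5873)
step 20: x0=(-0.0009, -0.7472, 1.5211) x1=(0.5323, 1.1933, -2.2380) x2=(0.2581, 1.3136, -1.0244) x3=(-0.4393, 0.4480, -0.5695)
step 21: x0=(0.0003, -0.7435, 1.5112) x1=(0.5466, 1.1574, -2.2510) x2=(0.2620, 1.3133, -1.0062) x3=(-0.4447, 0.4559, -0.5521)
step 22: x0=(0.0016, -0.7399, 1.5016) x1=(0.5610, 1.1217, -2.2637) x2=(0.2656, 1.3124, -0.9882) x3=(-0.4498, 0.4646, -0.5350)
step 23: x0=(0.0030, -0.7365, 1.4925) x1=(0.5753, 1.0862, -2.2761) x2=(0.2689, 1.3109, -0.9704) x3=(-0.4544, 0.4742, -0.5183)
step 24: x0=(0.0045, -0.7333, 1.4837) x1=(0.5896, 1.0508, -2.2883) x2=(0.2719, 1.3087, -0.9528) x3=(-0.4585, 0.4846, -0.5020)
step 25: x0=(0.0061, -0.7302, 1.4753) x1=(0.6039, 1.0156, -2.3002) x2=(0.2746, 1.3059, -0.9353) x3=(-0.4621, 0.4959, -0.4861)
step 26: x0=(0.0078, -0.7273, 1.4673) x1=(0.6182, 0.9805, -2.3119) x2=(0.2770, 1.3025, -0.9180) x3=(-0.4652, 0.5081, -0.4706)
step 27: x0=(0.0096, -0.7246, 1.4596) x1=(0.6325, 0.9456, -2.3234) x2=(0.2790, 1.2985, -0.9007) x3=(-0.4678, 0.5212, -0.4555)
step 28: x0=(0.0116, -0.7220, 1.4524) x1=(0.6468, 0.9108, -2.3347) x2=(0.2806, 1.2938, -0.8835) x3=(-0.4698, 0.5352, -0.4408)
step 29: x0=(0.0137, -0.7196, 1.4456) x1=(0.6612, 0.8762, -2.3459) x2=(0.2819, 1.2884, -0.8663) x3=(-0.4713, 0.5501, -0.4266)
step 30: x0=(0.0159, -0.7174, 1.4391) x1=(0.6755, 0.8417, -2.3569) x2=(0.2827, 1.2824, -0.8491) x3=(-0.4721, 0.5660, -0.4128)
step 31: x0=(0.0182, -0.7154, 1.4331) x1=(0.6898, 0.8074, -2.3679) x2=(0.2832, 1.2758, -0.8319) x3=(-0.4724, 0.5828, -0.3995)
step 32: x0=(0.0207, -0.7135, 1.4274) x1=(0.7042, 0.7732, -2.3787) x2=(0.2831, 1.2685, -0.8146) x3=(-0.4719, 0.6006, -0.3867)
step 33: x0=(0.0233, -0.7118, 1.4221) x1=(0.7186, 0.7391, -2.3894) x2=(0.2826, 1.2605, -0.7972) x3=(-0.4707, 0.6194, -0.3744)
step 34: x0=(0.0260, -0.7103, 1.4172) x1=(0.7330, 0.7051, -2.4000) x2=(0.2815, 1.2518, -0.7798) x3=(-0.4687, 0.6393, -0.3627)
step 35: x0=(0.0288, -0.7090, 1.4126) x1=(0.7474, 0.6713, -2.4105) x2=(0.2800, 1.2425, -0.7621) x3=(-0.4658, 0.6602, -0.3516)
step 36: x0=(0.0318, -0.7078, 1.4084) x1=(0.7618, 0.6375, -2.4210) x2=(0.2778, 1.2325, -0.7443) x3=(-0.4621, 0.6821, -0.3411)
step 37: x0=(0.0349, -0.7068, 1.4046) x1=(0.7763, 0.6039, -2.4314) x2=(0.2749, 1.2218, -0.7263) x3=(-0.4574, 0.7052, -0.3312)
step 38: x0=(0.0381, -0.7060, 1.4011) x1=(0.7908, 0.5703, -2.4418) x2=(0.2714, 1.2103, -0.7081) x3=(-0.4515, 0.7293, -0.3221)
step 39: x0=(0.0414, -0.7054, 1.3979) x1=(0.8052, 0.5369, -2.4521) x2=(0.2671, 1.1982, -0.6895) x3=(-0.4445, 0.7547, -0.3137)
step 40: x0=(0.0449, -0.7049, 1.3951) x1=(0.8198, 0.5035, -2.4624) x2=(0.2620, 1.1853, -0.6707) x3=(-0.4362, 0.7812, -0.3061)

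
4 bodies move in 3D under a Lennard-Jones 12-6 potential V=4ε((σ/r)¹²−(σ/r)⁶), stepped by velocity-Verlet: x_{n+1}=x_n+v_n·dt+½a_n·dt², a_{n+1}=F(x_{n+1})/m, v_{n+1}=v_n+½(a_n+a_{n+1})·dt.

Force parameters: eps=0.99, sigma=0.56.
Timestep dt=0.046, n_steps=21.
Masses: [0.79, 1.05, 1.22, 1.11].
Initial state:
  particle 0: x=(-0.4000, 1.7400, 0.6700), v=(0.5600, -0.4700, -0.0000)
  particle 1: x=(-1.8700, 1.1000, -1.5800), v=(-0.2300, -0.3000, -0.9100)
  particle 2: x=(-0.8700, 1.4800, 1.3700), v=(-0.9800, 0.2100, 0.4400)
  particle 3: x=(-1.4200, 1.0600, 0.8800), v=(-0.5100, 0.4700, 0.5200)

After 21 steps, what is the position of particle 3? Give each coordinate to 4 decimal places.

step 0: x0=(-0.4000, 1.7400, 0.6700) x1=(-1.8700, 1.1000, -1.5800) x2=(-0.8700, 1.4800, 1.3700) x3=(-1.4200, 1.0600, 0.8800)
step 1: x0=(-0.3755, 1.7177, 0.6717) x1=(-1.8806, 1.0862, -1.6219) x2=(-0.9155, 1.4892, 1.3882) x3=(-1.4421, 1.0826, 0.9050)
step 2: x0=(-0.3531, 1.6944, 0.6757) x1=(-1.8912, 1.0724, -1.6637) x2=(-0.9623, 1.4969, 1.4026) x3=(-1.4612, 1.1075, 0.9325)
step 3: x0=(-0.3324, 1.6705, 0.6816) x1=(-1.9017, 1.0586, -1.7056) x2=(-1.0115, 1.5025, 1.4128) x3=(-1.4766, 1.1353, 0.9632)
step 4: x0=(-0.3132, 1.6462, 0.6887) x1=(-1.9123, 1.0448, -1.7474) x2=(-1.0638, 1.5051, 1.4184) x3=(-1.4875, 1.1666, 0.9981)
step 5: x0=(-0.2951, 1.6216, 0.6968) x1=(-1.9229, 1.0310, -1.7893) x2=(-1.1201, 1.5042, 1.4190) x3=(-1.4931, 1.2019, 1.0379)
step 6: x0=(-0.2780, 1.5968, 0.7056) x1=(-1.9335, 1.0172, -1.8311) x2=(-1.1721, 1.5065, 1.4231) x3=(-1.5029, 1.2339, 1.0732)
step 7: x0=(-0.2617, 1.5719, 0.7150) x1=(-1.9440, 1.0034, -1.8730) x2=(-1.1687, 1.5541, 1.4851) x3=(-1.5729, 1.2161, 1.0446)
step 8: x0=(-0.2460, 1.5469, 0.7247) x1=(-1.9546, 0.9896, -1.9148) x2=(-1.1693, 1.5982, 1.5421) x3=(-1.6381, 1.2023, 1.0211)
step 9: x0=(-0.2308, 1.5219, 0.7347) x1=(-1.9652, 0.9758, -1.9566) x2=(-1.1723, 1.6400, 1.5961) x3=(-1.7003, 1.1910, 1.0008)
step 10: x0=(-0.2159, 1.4969, 0.7450) x1=(-1.9758, 0.9620, -1.9985) x2=(-1.1764, 1.6808, 1.6485) x3=(-1.7610, 1.1808, 0.9820)
step 11: x0=(-0.2012, 1.4720, 0.7555) x1=(-1.9863, 0.9482, -2.0403) x2=(-1.1810, 1.7210, 1.7001) x3=(-1.8211, 1.1712, 0.9640)
step 12: x0=(-0.1868, 1.4471, 0.7662) x1=(-1.9969, 0.9344, -2.0822) x2=(-1.1858, 1.7609, 1.7513) x3=(-1.8808, 1.1619, 0.9463)
step 13: x0=(-0.1725, 1.4222, 0.7769) x1=(-2.0075, 0.9206, -2.1240) x2=(-1.1907, 1.8007, 1.8022) x3=(-1.9402, 1.1528, 0.9289)
step 14: x0=(-0.1584, 1.3973, 0.7877) x1=(-2.0181, 0.9068, -2.1658) x2=(-1.1957, 1.8404, 1.8529) x3=(-1.9995, 1.1437, 0.9116)
step 15: x0=(-0.1443, 1.3724, 0.7986) x1=(-2.0286, 0.8930, -2.2077) x2=(-1.2006, 1.8799, 1.9035) x3=(-2.0587, 1.1348, 0.8944)
step 16: x0=(-0.1303, 1.3476, 0.8095) x1=(-2.0392, 0.8792, -2.2495) x2=(-1.2056, 1.9195, 1.9540) x3=(-2.1179, 1.1258, 0.8772)
step 17: x0=(-0.1163, 1.3228, 0.8205) x1=(-2.0498, 0.8654, -2.2913) x2=(-1.2106, 1.9590, 2.0045) x3=(-2.1770, 1.1169, 0.8601)
step 18: x0=(-0.1024, 1.2980, 0.8315) x1=(-2.0603, 0.8516, -2.3332) x2=(-1.2156, 1.9984, 2.0549) x3=(-2.2361, 1.1081, 0.8429)
step 19: x0=(-0.0885, 1.2732, 0.8425) x1=(-2.0709, 0.8378, -2.3750) x2=(-1.2206, 2.0379, 2.1053) x3=(-2.2952, 1.0992, 0.8258)
step 20: x0=(-0.0746, 1.2484, 0.8536) x1=(-2.0815, 0.8240, -2.4168) x2=(-1.2256, 2.0773, 2.1557) x3=(-2.3543, 1.0903, 0.8087)
step 21: x0=(-0.0608, 1.2236, 0.8646) x1=(-2.0921, 0.8102, -2.4587) x2=(-1.2306, 2.1168, 2.2061) x3=(-2.4134, 1.0815, 0.7916)

(-2.4134, 1.0815, 0.7916)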